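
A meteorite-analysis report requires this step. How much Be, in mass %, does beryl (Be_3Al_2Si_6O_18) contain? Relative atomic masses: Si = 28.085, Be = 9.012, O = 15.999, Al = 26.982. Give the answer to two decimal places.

Formula mass = 3·9.012 + 2·26.982 + 6·28.085 + 18·15.999 = 537.492 g/mol, of which 27.036 g is Be.
So Be makes up 27.036/537.492 = 0.0503 of the mass, i.e. 5.03%.

5.03 mass %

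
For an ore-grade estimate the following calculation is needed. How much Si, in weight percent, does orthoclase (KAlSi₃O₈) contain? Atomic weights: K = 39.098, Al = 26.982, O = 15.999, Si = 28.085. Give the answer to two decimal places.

30.27 weight percent

Molar mass of KAlSi₃O₈: 1*39.098 + 1*26.982 + 3*28.085 + 8*15.999 = 278.327 g/mol.
Mass of Si per formula unit: 3 × 28.085 = 84.255 g.
Weight fraction Si = 84.255 / 278.327 = 0.3027.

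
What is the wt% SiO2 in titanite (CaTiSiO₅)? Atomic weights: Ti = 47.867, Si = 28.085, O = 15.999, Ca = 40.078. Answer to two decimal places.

Molar mass of CaTiSiO₅ = 1*40.078 + 1*47.867 + 1*28.085 + 5*15.999 = 196.025 g/mol.
Each formula unit contains 1 Si, equivalent to 1/1 = 1.0000 mol SiO2.
M(SiO2) = 1×28.085 + 2×15.999 = 60.083 g/mol.
Mass of SiO2 per formula unit = 1.0000 × 60.083 = 60.083 g.
SiO2 wt% = 60.083 / 196.025 × 100 = 30.65%.

30.65 wt%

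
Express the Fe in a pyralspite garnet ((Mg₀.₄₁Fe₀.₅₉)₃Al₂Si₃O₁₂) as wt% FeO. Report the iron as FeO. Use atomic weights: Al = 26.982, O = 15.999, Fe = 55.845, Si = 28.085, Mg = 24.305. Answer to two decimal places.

27.71 wt%

M((Mg₀.₄₁Fe₀.₅₉)₃Al₂Si₃O₁₂) = 458.948 g/mol; M(FeO) = 71.844 g/mol.
Moles FeO per formula unit = 1.77 Fe ÷ 1 = 1.7700.
FeO fraction = (1.7700 × 71.844) / 458.948 = 127.164/458.948 = 0.2771.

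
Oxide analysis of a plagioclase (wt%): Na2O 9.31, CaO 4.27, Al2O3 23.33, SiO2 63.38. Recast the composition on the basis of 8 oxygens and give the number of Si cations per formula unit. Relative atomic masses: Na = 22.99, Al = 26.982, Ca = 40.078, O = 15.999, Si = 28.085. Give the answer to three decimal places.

2.792 Si apfu

9.31 wt% Na2O ÷ 61.979 g/mol = 0.15021 mol, giving 0.30042 Na and 0.15021 O.
4.27 wt% CaO ÷ 56.077 g/mol = 0.07615 mol, giving 0.07615 Ca and 0.07615 O.
23.33 wt% Al2O3 ÷ 101.961 g/mol = 0.22881 mol, giving 0.45762 Al and 0.68643 O.
63.38 wt% SiO2 ÷ 60.083 g/mol = 1.05487 mol, giving 1.05487 Si and 2.10974 O.
Oxygen sums to 3.02253; scaling by 8/3.02253 = 2.64679 puts the formula on 8 O.
Si: 1.05487 × 2.64679 = 2.792 atoms per formula unit.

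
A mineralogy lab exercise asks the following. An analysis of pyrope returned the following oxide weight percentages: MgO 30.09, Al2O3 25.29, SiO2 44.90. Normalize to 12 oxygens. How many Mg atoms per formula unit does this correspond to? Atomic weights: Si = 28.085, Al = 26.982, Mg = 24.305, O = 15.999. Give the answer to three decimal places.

30.09 wt% MgO ÷ 40.304 g/mol = 0.74658 mol, giving 0.74658 Mg and 0.74658 O.
25.29 wt% Al2O3 ÷ 101.961 g/mol = 0.24804 mol, giving 0.49608 Al and 0.74412 O.
44.90 wt% SiO2 ÷ 60.083 g/mol = 0.74730 mol, giving 0.74730 Si and 1.49460 O.
Oxygen sums to 2.98530; scaling by 12/2.98530 = 4.01970 puts the formula on 12 O.
Mg: 0.74658 × 4.01970 = 3.001 atoms per formula unit.

3.001 Mg apfu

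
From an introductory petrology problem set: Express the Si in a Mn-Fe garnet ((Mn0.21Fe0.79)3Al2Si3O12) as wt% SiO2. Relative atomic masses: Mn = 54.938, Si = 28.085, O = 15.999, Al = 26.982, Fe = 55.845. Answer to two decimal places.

Formula mass = 497.171 g/mol.
3 Si → 3.0000 mol SiO2 per formula unit; M(SiO2) = 60.083, so SiO2 mass = 180.249 g.
180.249/497.171 × 100 = 36.25 wt%.

36.25 wt%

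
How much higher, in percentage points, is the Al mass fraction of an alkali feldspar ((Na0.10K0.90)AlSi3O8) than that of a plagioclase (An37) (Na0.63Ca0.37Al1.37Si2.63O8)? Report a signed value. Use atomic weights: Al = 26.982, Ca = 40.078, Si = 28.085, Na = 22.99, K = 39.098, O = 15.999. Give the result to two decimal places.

Al in (Na0.10K0.90)AlSi3O8: molar mass 276.716 g/mol; 1×26.982 = 26.982 g → 9.75 wt%.
Al in Na0.63Ca0.37Al1.37Si2.63O8: molar mass 268.133 g/mol; 1.37×26.982 = 36.965 g → 13.79 wt%.
Difference = 9.75 − 13.79 = -4.04 percentage points.

-4.04 percentage points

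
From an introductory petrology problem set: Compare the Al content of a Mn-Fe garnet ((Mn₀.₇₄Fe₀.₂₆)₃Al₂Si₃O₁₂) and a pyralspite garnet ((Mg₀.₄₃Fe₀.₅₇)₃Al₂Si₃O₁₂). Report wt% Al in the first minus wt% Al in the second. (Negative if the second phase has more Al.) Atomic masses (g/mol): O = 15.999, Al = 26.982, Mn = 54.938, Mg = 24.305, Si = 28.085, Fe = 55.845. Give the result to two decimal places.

-0.92 percentage points

M((Mn₀.₇₄Fe₀.₂₆)₃Al₂Si₃O₁₂) = 495.728 g/mol, so wt% Al = 53.964/495.728 × 100 = 10.89%.
M((Mg₀.₄₃Fe₀.₅₇)₃Al₂Si₃O₁₂) = 457.055 g/mol, so wt% Al = 53.964/457.055 × 100 = 11.81%.
10.89 − 11.81 = -0.92 pp.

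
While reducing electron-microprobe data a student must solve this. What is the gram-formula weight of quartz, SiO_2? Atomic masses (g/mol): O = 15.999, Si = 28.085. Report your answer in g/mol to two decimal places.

60.08 g/mol

Si: 1 × 28.085 = 28.0850
O: 2 × 15.999 = 31.9980
Summing the contributions gives the formula mass.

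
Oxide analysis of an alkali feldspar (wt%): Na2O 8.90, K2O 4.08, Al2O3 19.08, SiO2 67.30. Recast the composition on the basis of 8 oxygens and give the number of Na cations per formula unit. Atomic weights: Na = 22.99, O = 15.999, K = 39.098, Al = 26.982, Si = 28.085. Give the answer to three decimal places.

Na2O (M=61.979): mol = 0.14360; Na = 0.28720, O = 0.14360.
K2O (M=94.195): mol = 0.04331; K = 0.08662, O = 0.04331.
Al2O3 (M=101.961): mol = 0.18713; Al = 0.37426, O = 0.56139.
SiO2 (M=60.083): mol = 1.12012; Si = 1.12012, O = 2.24024.
ΣO = 2.98854; factor = 8/ΣO = 2.67689.
Na apfu = 0.28720 × 2.67689 = 0.769.

0.769 Na apfu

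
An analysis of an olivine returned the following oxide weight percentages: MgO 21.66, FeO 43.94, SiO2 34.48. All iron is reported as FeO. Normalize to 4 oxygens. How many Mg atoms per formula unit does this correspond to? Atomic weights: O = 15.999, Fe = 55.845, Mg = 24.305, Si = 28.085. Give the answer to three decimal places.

MgO (M=40.304): mol = 0.53742; Mg = 0.53742, O = 0.53742.
FeO (M=71.844): mol = 0.61160; Fe = 0.61160, O = 0.61160.
SiO2 (M=60.083): mol = 0.57387; Si = 0.57387, O = 1.14774.
ΣO = 2.29676; factor = 4/ΣO = 1.74158.
Mg apfu = 0.53742 × 1.74158 = 0.936.

0.936 Mg apfu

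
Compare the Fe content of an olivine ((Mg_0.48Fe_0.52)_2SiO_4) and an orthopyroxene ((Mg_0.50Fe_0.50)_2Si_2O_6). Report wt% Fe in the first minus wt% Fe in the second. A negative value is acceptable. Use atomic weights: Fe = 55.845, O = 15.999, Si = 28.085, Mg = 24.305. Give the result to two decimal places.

9.44 percentage points

M((Mg_0.48Fe_0.52)_2SiO_4) = 173.493 g/mol, so wt% Fe = 58.079/173.493 × 100 = 33.48%.
M((Mg_0.50Fe_0.50)_2Si_2O_6) = 232.314 g/mol, so wt% Fe = 55.845/232.314 × 100 = 24.04%.
33.48 − 24.04 = 9.44 pp.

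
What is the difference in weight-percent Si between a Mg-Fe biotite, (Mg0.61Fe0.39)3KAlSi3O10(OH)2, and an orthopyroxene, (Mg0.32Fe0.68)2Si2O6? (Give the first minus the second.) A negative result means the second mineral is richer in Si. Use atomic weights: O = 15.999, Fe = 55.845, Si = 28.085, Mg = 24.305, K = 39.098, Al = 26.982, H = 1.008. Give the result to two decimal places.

First mineral: 84.255 g Si in 454.156 g formula = 18.55 wt% Si.
Second mineral: 56.170 g Si in 243.668 g formula = 23.05 wt% Si.
18.55% − 23.05% gives a difference of -4.50 percentage points.

-4.50 percentage points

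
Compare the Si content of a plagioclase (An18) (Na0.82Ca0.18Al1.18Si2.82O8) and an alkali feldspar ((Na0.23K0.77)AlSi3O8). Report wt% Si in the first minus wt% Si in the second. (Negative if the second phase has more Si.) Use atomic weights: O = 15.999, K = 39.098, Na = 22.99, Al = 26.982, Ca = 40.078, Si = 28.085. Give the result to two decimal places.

M(Na0.82Ca0.18Al1.18Si2.82O8) = 265.096 g/mol, so wt% Si = 79.200/265.096 × 100 = 29.88%.
M((Na0.23K0.77)AlSi3O8) = 274.622 g/mol, so wt% Si = 84.255/274.622 × 100 = 30.68%.
29.88 − 30.68 = -0.80 pp.

-0.80 percentage points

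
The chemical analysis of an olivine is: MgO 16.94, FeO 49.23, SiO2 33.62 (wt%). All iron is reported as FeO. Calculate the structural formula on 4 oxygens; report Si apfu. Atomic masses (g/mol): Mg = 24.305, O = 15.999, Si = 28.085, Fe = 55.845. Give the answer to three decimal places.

16.94 wt% MgO ÷ 40.304 g/mol = 0.42031 mol, giving 0.42031 Mg and 0.42031 O.
49.23 wt% FeO ÷ 71.844 g/mol = 0.68523 mol, giving 0.68523 Fe and 0.68523 O.
33.62 wt% SiO2 ÷ 60.083 g/mol = 0.55956 mol, giving 0.55956 Si and 1.11912 O.
Oxygen sums to 2.22466; scaling by 4/2.22466 = 1.79803 puts the formula on 4 O.
Si: 0.55956 × 1.79803 = 1.006 atoms per formula unit.

1.006 Si apfu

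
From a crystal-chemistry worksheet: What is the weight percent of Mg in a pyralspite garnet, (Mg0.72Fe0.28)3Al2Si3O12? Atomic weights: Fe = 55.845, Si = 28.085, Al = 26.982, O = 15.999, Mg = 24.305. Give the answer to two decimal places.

Molar mass of (Mg0.72Fe0.28)3Al2Si3O12: 2.16*24.305 + 0.84*55.845 + 2*26.982 + 3*28.085 + 12*15.999 = 429.616 g/mol.
Mass of Mg per formula unit: 2.16 × 24.305 = 52.499 g.
Weight fraction Mg = 52.499 / 429.616 = 0.1222.

12.22 mass %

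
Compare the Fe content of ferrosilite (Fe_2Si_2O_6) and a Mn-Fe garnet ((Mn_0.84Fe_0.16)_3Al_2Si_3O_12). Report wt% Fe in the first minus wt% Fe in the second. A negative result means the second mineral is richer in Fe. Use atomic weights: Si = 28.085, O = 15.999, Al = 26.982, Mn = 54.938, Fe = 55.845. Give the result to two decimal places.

36.92 percentage points

First mineral: 111.690 g Fe in 263.854 g formula = 42.33 wt% Fe.
Second mineral: 26.806 g Fe in 495.456 g formula = 5.41 wt% Fe.
42.33% − 5.41% gives a difference of 36.92 percentage points.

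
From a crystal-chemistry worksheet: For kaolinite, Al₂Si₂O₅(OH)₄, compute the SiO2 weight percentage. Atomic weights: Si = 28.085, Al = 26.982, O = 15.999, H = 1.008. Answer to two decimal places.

46.55 wt%

M(Al₂Si₂O₅(OH)₄) = 258.157 g/mol; M(SiO2) = 60.083 g/mol.
Moles SiO2 per formula unit = 2 Si ÷ 1 = 2.0000.
SiO2 fraction = (2.0000 × 60.083) / 258.157 = 120.166/258.157 = 0.4655.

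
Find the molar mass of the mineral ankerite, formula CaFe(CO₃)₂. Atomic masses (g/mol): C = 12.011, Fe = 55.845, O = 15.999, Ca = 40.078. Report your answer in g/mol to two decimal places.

The formula mass is the sum 1(40.078) + 1(55.845) + 2(12.011) + 6(15.999).

215.94 g/mol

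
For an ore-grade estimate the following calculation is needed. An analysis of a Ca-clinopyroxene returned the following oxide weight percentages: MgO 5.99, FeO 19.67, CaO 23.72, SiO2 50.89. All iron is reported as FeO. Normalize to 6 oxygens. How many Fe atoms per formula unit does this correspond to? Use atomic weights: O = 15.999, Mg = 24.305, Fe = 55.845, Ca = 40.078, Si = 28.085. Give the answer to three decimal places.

MgO: 5.99/40.304 = 0.14862 mol → 0.14862 mol Mg, 0.14862 mol O.
FeO: 19.67/71.844 = 0.27379 mol → 0.27379 mol Fe, 0.27379 mol O.
CaO: 23.72/56.077 = 0.42299 mol → 0.42299 mol Ca, 0.42299 mol O.
SiO2: 50.89/60.083 = 0.84699 mol → 0.84699 mol Si, 1.69398 mol O.
Total oxygen = 2.53938 mol. Normalization factor = 6/2.53938 = 2.36278.
Fe per 6 O = 0.27379 × 2.36278 = 0.647.

0.647 Fe apfu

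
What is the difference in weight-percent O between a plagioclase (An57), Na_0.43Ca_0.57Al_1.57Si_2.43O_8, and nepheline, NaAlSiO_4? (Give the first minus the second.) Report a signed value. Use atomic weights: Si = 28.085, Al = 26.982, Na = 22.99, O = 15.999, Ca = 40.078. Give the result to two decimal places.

2.12 percentage points

First mineral: 127.992 g O in 271.330 g formula = 47.17 wt% O.
Second mineral: 63.996 g O in 142.053 g formula = 45.05 wt% O.
47.17% − 45.05% gives a difference of 2.12 percentage points.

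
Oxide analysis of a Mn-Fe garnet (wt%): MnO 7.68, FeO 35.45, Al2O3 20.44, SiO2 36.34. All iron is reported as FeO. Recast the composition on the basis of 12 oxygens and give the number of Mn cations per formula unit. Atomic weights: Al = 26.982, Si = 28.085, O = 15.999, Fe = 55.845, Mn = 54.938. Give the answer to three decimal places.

7.68 wt% MnO ÷ 70.937 g/mol = 0.10827 mol, giving 0.10827 Mn and 0.10827 O.
35.45 wt% FeO ÷ 71.844 g/mol = 0.49343 mol, giving 0.49343 Fe and 0.49343 O.
20.44 wt% Al2O3 ÷ 101.961 g/mol = 0.20047 mol, giving 0.40094 Al and 0.60141 O.
36.34 wt% SiO2 ÷ 60.083 g/mol = 0.60483 mol, giving 0.60483 Si and 1.20966 O.
Oxygen sums to 2.41277; scaling by 12/2.41277 = 4.97354 puts the formula on 12 O.
Mn: 0.10827 × 4.97354 = 0.538 atoms per formula unit.

0.538 Mn apfu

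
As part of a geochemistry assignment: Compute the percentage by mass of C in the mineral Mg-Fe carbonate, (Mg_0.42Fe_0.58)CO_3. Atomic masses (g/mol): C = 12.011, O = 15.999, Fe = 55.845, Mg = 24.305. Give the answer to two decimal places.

11.71 mass %

M((Mg_0.42Fe_0.58)CO_3) = 102.606 g/mol.
C contributes 1 × 12.011 = 12.011 g per mole.
12.011/102.606 = 0.1171 → 11.71%.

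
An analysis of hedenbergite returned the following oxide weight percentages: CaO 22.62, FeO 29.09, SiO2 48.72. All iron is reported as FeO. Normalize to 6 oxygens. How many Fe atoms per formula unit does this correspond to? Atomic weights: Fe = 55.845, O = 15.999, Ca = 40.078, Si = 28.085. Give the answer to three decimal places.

1.000 Fe apfu

22.62 wt% CaO ÷ 56.077 g/mol = 0.40337 mol, giving 0.40337 Ca and 0.40337 O.
29.09 wt% FeO ÷ 71.844 g/mol = 0.40491 mol, giving 0.40491 Fe and 0.40491 O.
48.72 wt% SiO2 ÷ 60.083 g/mol = 0.81088 mol, giving 0.81088 Si and 1.62176 O.
Oxygen sums to 2.43004; scaling by 6/2.43004 = 2.46910 puts the formula on 6 O.
Fe: 0.40491 × 2.46910 = 1.000 atoms per formula unit.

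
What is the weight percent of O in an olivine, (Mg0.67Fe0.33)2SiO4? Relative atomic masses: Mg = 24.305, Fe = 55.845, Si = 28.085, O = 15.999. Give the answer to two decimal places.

Molar mass of (Mg0.67Fe0.33)2SiO4: 1.34×24.305 + 0.66×55.845 + 1×28.085 + 4×15.999 = 161.507 g/mol.
Mass of O per formula unit: 4 × 15.999 = 63.996 g.
Weight fraction O = 63.996 / 161.507 = 0.3962.

39.62 weight percent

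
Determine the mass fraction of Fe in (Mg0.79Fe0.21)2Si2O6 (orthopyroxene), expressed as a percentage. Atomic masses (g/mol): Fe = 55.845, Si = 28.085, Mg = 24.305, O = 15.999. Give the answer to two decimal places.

M((Mg0.79Fe0.21)2Si2O6) = 214.021 g/mol.
Fe contributes 0.42 × 55.845 = 23.455 g per mole.
23.455/214.021 = 0.1096 → 10.96%.

10.96 weight percent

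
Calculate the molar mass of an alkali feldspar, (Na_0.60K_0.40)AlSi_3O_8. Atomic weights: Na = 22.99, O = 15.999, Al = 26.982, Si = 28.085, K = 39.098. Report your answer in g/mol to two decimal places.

Na: 0.60 × 22.99 = 13.7940
K: 0.40 × 39.098 = 15.6392
Al: 1 × 26.982 = 26.9820
Si: 3 × 28.085 = 84.2550
O: 8 × 15.999 = 127.9920
Summing the contributions gives the formula mass.

268.66 g/mol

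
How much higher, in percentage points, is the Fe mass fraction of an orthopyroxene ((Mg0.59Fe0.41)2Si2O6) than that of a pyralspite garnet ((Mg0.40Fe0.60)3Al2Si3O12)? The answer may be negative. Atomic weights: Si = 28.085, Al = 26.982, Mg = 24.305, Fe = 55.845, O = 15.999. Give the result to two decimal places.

Fe in (Mg0.59Fe0.41)2Si2O6: molar mass 226.637 g/mol; 0.82×55.845 = 45.793 g → 20.21 wt%.
Fe in (Mg0.40Fe0.60)3Al2Si3O12: molar mass 459.894 g/mol; 1.80×55.845 = 100.521 g → 21.86 wt%.
Difference = 20.21 − 21.86 = -1.65 percentage points.

-1.65 percentage points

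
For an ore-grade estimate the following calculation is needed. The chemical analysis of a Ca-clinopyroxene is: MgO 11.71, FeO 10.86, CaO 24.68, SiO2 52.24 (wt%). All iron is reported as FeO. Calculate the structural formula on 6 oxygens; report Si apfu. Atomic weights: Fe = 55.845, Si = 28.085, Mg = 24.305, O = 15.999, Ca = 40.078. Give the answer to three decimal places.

MgO: 11.71/40.304 = 0.29054 mol → 0.29054 mol Mg, 0.29054 mol O.
FeO: 10.86/71.844 = 0.15116 mol → 0.15116 mol Fe, 0.15116 mol O.
CaO: 24.68/56.077 = 0.44011 mol → 0.44011 mol Ca, 0.44011 mol O.
SiO2: 52.24/60.083 = 0.86946 mol → 0.86946 mol Si, 1.73892 mol O.
Total oxygen = 2.62073 mol. Normalization factor = 6/2.62073 = 2.28944.
Si per 6 O = 0.86946 × 2.28944 = 1.991.

1.991 Si apfu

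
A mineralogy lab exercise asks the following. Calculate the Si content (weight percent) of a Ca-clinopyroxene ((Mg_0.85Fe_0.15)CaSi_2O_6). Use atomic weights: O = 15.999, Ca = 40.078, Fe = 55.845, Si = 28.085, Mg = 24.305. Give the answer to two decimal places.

25.38 weight percent

Molar mass of (Mg_0.85Fe_0.15)CaSi_2O_6: 0.85*24.305 + 0.15*55.845 + 1*40.078 + 2*28.085 + 6*15.999 = 221.278 g/mol.
Mass of Si per formula unit: 2 × 28.085 = 56.170 g.
Weight fraction Si = 56.170 / 221.278 = 0.2538.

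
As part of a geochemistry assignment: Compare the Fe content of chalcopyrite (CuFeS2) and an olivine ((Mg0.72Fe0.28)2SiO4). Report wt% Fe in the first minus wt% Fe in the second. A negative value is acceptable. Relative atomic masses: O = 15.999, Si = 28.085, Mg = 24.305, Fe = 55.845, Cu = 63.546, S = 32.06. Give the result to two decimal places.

10.68 percentage points

M(CuFeS2) = 183.511 g/mol, so wt% Fe = 55.845/183.511 × 100 = 30.43%.
M((Mg0.72Fe0.28)2SiO4) = 158.353 g/mol, so wt% Fe = 31.273/158.353 × 100 = 19.75%.
30.43 − 19.75 = 10.68 pp.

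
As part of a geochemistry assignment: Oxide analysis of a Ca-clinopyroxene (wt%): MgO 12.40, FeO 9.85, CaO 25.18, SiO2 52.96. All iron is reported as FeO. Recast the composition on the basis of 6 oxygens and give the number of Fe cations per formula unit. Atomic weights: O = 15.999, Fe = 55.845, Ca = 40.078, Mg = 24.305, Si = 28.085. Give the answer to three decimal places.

0.310 Fe apfu

MgO (M=40.304): mol = 0.30766; Mg = 0.30766, O = 0.30766.
FeO (M=71.844): mol = 0.13710; Fe = 0.13710, O = 0.13710.
CaO (M=56.077): mol = 0.44903; Ca = 0.44903, O = 0.44903.
SiO2 (M=60.083): mol = 0.88145; Si = 0.88145, O = 1.76290.
ΣO = 2.65669; factor = 6/ΣO = 2.25845.
Fe apfu = 0.13710 × 2.25845 = 0.310.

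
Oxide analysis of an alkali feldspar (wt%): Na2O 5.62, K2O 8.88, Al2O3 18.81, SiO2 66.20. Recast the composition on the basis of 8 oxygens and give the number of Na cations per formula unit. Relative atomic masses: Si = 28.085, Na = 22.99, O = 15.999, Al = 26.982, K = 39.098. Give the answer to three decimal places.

0.493 Na apfu

Na2O (M=61.979): mol = 0.09068; Na = 0.18136, O = 0.09068.
K2O (M=94.195): mol = 0.09427; K = 0.18854, O = 0.09427.
Al2O3 (M=101.961): mol = 0.18448; Al = 0.36896, O = 0.55344.
SiO2 (M=60.083): mol = 1.10181; Si = 1.10181, O = 2.20362.
ΣO = 2.94201; factor = 8/ΣO = 2.71923.
Na apfu = 0.18136 × 2.71923 = 0.493.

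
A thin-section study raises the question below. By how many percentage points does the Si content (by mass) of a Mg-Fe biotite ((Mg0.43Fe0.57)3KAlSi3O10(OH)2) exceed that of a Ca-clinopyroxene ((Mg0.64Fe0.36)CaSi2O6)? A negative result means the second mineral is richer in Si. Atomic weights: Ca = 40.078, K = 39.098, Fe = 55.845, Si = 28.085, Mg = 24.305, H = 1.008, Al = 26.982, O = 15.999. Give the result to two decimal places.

-6.77 percentage points

First mineral: 84.255 g Si in 471.187 g formula = 17.88 wt% Si.
Second mineral: 56.170 g Si in 227.901 g formula = 24.65 wt% Si.
17.88% − 24.65% gives a difference of -6.77 percentage points.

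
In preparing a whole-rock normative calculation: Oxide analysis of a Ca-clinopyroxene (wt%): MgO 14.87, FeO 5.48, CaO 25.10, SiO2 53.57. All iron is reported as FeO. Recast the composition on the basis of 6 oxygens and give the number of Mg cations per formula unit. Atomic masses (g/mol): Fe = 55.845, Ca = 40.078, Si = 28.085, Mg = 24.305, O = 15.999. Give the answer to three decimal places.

14.87 wt% MgO ÷ 40.304 g/mol = 0.36895 mol, giving 0.36895 Mg and 0.36895 O.
5.48 wt% FeO ÷ 71.844 g/mol = 0.07628 mol, giving 0.07628 Fe and 0.07628 O.
25.10 wt% CaO ÷ 56.077 g/mol = 0.44760 mol, giving 0.44760 Ca and 0.44760 O.
53.57 wt% SiO2 ÷ 60.083 g/mol = 0.89160 mol, giving 0.89160 Si and 1.78320 O.
Oxygen sums to 2.67603; scaling by 6/2.67603 = 2.24213 puts the formula on 6 O.
Mg: 0.36895 × 2.24213 = 0.827 atoms per formula unit.

0.827 Mg apfu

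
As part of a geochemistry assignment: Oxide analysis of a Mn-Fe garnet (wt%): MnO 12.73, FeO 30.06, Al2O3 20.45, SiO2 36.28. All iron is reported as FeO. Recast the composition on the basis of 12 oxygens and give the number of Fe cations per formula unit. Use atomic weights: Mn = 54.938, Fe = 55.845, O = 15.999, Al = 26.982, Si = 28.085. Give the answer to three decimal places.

MnO: 12.73/70.937 = 0.17946 mol → 0.17946 mol Mn, 0.17946 mol O.
FeO: 30.06/71.844 = 0.41841 mol → 0.41841 mol Fe, 0.41841 mol O.
Al2O3: 20.45/101.961 = 0.20057 mol → 0.40114 mol Al, 0.60171 mol O.
SiO2: 36.28/60.083 = 0.60383 mol → 0.60383 mol Si, 1.20766 mol O.
Total oxygen = 2.40724 mol. Normalization factor = 12/2.40724 = 4.98496.
Fe per 12 O = 0.41841 × 4.98496 = 2.086.

2.086 Fe apfu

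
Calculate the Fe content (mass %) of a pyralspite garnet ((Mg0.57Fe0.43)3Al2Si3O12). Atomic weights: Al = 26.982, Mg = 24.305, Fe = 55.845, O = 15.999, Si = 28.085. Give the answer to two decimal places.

16.23 mass %

M((Mg0.57Fe0.43)3Al2Si3O12) = 443.809 g/mol.
Fe contributes 1.29 × 55.845 = 72.040 g per mole.
72.040/443.809 = 0.1623 → 16.23%.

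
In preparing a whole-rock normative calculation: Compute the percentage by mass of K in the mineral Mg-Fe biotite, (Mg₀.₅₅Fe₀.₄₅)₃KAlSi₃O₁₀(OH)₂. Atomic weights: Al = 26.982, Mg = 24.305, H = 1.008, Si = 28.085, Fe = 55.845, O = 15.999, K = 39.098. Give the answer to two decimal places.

8.50 mass %

Molar mass of (Mg₀.₅₅Fe₀.₄₅)₃KAlSi₃O₁₀(OH)₂: 1.65*24.305 + 1.35*55.845 + 1*39.098 + 1*26.982 + 3*28.085 + 12*15.999 + 2*1.008 = 459.833 g/mol.
Mass of K per formula unit: 1 × 39.098 = 39.098 g.
Weight fraction K = 39.098 / 459.833 = 0.0850.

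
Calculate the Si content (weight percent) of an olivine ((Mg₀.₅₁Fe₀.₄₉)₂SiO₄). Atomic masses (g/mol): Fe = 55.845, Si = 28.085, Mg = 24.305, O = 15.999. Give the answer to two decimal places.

M((Mg₀.₅₁Fe₀.₄₉)₂SiO₄) = 171.600 g/mol.
Si contributes 1 × 28.085 = 28.085 g per mole.
28.085/171.600 = 0.1637 → 16.37%.

16.37 weight percent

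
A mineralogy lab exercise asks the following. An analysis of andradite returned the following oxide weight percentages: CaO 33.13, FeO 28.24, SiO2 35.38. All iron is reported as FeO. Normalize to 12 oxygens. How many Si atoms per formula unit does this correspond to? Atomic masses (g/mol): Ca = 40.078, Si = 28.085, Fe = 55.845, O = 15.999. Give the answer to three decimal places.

3.269 Si apfu

CaO: 33.13/56.077 = 0.59079 mol → 0.59079 mol Ca, 0.59079 mol O.
FeO: 28.24/71.844 = 0.39307 mol → 0.39307 mol Fe, 0.39307 mol O.
SiO2: 35.38/60.083 = 0.58885 mol → 0.58885 mol Si, 1.17770 mol O.
Total oxygen = 2.16156 mol. Normalization factor = 12/2.16156 = 5.55155.
Si per 12 O = 0.58885 × 5.55155 = 3.269.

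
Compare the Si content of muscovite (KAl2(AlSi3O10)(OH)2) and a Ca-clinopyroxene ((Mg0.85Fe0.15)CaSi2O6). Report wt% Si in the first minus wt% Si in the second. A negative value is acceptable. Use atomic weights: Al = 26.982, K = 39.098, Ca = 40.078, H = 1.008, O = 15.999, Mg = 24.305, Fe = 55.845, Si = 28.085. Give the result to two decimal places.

First mineral: 84.255 g Si in 398.303 g formula = 21.15 wt% Si.
Second mineral: 56.170 g Si in 221.278 g formula = 25.38 wt% Si.
21.15% − 25.38% gives a difference of -4.23 percentage points.

-4.23 percentage points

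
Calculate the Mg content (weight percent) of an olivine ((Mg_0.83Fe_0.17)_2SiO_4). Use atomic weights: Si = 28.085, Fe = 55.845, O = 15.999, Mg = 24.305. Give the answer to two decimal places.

Formula mass = 1.66×24.305 + 0.34×55.845 + 1×28.085 + 4×15.999 = 151.415 g/mol, of which 40.346 g is Mg.
So Mg makes up 40.346/151.415 = 0.2665 of the mass, i.e. 26.65%.

26.65 weight percent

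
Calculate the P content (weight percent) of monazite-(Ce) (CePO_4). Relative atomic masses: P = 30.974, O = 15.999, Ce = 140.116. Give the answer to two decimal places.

Molar mass of CePO_4: 1·140.116 + 1·30.974 + 4·15.999 = 235.086 g/mol.
Mass of P per formula unit: 1 × 30.974 = 30.974 g.
Weight fraction P = 30.974 / 235.086 = 0.1318.

13.18 weight percent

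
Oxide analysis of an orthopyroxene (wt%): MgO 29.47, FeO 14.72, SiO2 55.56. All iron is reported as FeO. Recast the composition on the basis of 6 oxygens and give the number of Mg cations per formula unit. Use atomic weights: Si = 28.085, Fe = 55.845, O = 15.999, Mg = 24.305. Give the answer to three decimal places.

MgO (M=40.304): mol = 0.73119; Mg = 0.73119, O = 0.73119.
FeO (M=71.844): mol = 0.20489; Fe = 0.20489, O = 0.20489.
SiO2 (M=60.083): mol = 0.92472; Si = 0.92472, O = 1.84944.
ΣO = 2.78552; factor = 6/ΣO = 2.15400.
Mg apfu = 0.73119 × 2.15400 = 1.575.

1.575 Mg apfu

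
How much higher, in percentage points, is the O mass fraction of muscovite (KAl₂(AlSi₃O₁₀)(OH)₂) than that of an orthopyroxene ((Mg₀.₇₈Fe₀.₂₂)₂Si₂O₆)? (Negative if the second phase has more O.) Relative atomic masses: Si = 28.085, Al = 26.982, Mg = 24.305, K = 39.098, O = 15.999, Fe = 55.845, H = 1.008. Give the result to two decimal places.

3.48 percentage points

O in KAl₂(AlSi₃O₁₀)(OH)₂: molar mass 398.303 g/mol; 12×15.999 = 191.988 g → 48.20 wt%.
O in (Mg₀.₇₈Fe₀.₂₂)₂Si₂O₆: molar mass 214.652 g/mol; 6×15.999 = 95.994 g → 44.72 wt%.
Difference = 48.20 − 44.72 = 3.48 percentage points.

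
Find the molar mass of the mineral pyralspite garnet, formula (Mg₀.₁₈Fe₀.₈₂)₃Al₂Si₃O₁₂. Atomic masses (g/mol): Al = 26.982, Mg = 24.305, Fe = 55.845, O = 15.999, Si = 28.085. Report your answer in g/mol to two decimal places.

Mg: 0.54 × 24.305 = 13.1247
Fe: 2.46 × 55.845 = 137.3787
Al: 2 × 26.982 = 53.9640
Si: 3 × 28.085 = 84.2550
O: 12 × 15.999 = 191.9880
Summing the contributions gives the formula mass.

480.71 g/mol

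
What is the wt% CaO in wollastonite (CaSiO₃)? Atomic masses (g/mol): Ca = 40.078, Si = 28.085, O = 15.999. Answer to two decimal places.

Molar mass of CaSiO₃ = 1*40.078 + 1*28.085 + 3*15.999 = 116.160 g/mol.
Each formula unit contains 1 Ca, equivalent to 1/1 = 1.0000 mol CaO.
M(CaO) = 1×40.078 + 1×15.999 = 56.077 g/mol.
Mass of CaO per formula unit = 1.0000 × 56.077 = 56.077 g.
CaO wt% = 56.077 / 116.160 × 100 = 48.28%.

48.28 wt%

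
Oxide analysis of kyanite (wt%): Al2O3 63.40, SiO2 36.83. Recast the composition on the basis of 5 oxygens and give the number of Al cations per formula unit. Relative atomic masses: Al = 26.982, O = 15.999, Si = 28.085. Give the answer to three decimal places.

Al2O3: 63.40/101.961 = 0.62181 mol → 1.24362 mol Al, 1.86543 mol O.
SiO2: 36.83/60.083 = 0.61299 mol → 0.61299 mol Si, 1.22598 mol O.
Total oxygen = 3.09141 mol. Normalization factor = 5/3.09141 = 1.61738.
Al per 5 O = 1.24362 × 1.61738 = 2.011.

2.011 Al apfu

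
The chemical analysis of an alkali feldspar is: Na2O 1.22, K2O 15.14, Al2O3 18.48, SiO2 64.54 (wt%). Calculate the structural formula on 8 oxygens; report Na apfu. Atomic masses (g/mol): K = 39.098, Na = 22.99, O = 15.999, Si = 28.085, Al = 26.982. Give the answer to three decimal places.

Na2O: 1.22/61.979 = 0.01968 mol → 0.03936 mol Na, 0.01968 mol O.
K2O: 15.14/94.195 = 0.16073 mol → 0.32146 mol K, 0.16073 mol O.
Al2O3: 18.48/101.961 = 0.18125 mol → 0.36250 mol Al, 0.54375 mol O.
SiO2: 64.54/60.083 = 1.07418 mol → 1.07418 mol Si, 2.14836 mol O.
Total oxygen = 2.87252 mol. Normalization factor = 8/2.87252 = 2.78501.
Na per 8 O = 0.03936 × 2.78501 = 0.110.

0.110 Na apfu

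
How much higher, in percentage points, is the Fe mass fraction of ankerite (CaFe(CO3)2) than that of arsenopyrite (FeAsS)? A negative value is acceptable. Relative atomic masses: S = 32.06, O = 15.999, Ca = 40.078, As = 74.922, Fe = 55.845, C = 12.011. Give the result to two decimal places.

First mineral: 55.845 g Fe in 215.939 g formula = 25.86 wt% Fe.
Second mineral: 55.845 g Fe in 162.827 g formula = 34.30 wt% Fe.
25.86% − 34.30% gives a difference of -8.44 percentage points.

-8.44 percentage points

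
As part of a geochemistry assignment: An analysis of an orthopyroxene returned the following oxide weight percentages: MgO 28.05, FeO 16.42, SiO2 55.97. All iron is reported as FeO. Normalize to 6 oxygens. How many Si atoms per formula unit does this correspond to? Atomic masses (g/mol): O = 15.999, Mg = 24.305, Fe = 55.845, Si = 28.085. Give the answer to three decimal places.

2.005 Si apfu

MgO: 28.05/40.304 = 0.69596 mol → 0.69596 mol Mg, 0.69596 mol O.
FeO: 16.42/71.844 = 0.22855 mol → 0.22855 mol Fe, 0.22855 mol O.
SiO2: 55.97/60.083 = 0.93154 mol → 0.93154 mol Si, 1.86308 mol O.
Total oxygen = 2.78759 mol. Normalization factor = 6/2.78759 = 2.15240.
Si per 6 O = 0.93154 × 2.15240 = 2.005.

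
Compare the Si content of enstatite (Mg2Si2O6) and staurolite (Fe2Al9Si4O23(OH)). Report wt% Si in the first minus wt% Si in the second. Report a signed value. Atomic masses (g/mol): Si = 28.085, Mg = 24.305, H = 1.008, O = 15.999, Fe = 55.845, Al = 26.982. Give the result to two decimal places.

First mineral: 56.170 g Si in 200.774 g formula = 27.98 wt% Si.
Second mineral: 112.340 g Si in 851.852 g formula = 13.19 wt% Si.
27.98% − 13.19% gives a difference of 14.79 percentage points.

14.79 percentage points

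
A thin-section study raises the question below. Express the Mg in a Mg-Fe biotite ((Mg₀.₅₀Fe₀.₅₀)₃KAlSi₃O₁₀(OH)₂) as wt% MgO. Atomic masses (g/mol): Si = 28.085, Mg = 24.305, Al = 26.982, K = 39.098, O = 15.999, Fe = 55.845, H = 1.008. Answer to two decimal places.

13.01 wt%

Formula mass = 464.564 g/mol.
1.50 Mg → 1.5000 mol MgO per formula unit; M(MgO) = 40.304, so MgO mass = 60.456 g.
60.456/464.564 × 100 = 13.01 wt%.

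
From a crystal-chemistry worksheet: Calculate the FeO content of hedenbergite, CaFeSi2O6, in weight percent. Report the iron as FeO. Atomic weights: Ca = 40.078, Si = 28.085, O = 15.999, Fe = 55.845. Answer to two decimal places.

Molar mass of CaFeSi2O6 = 1×40.078 + 1×55.845 + 2×28.085 + 6×15.999 = 248.087 g/mol.
Each formula unit contains 1 Fe, equivalent to 1/1 = 1.0000 mol FeO.
M(FeO) = 1×55.845 + 1×15.999 = 71.844 g/mol.
Mass of FeO per formula unit = 1.0000 × 71.844 = 71.844 g.
FeO wt% = 71.844 / 248.087 × 100 = 28.96%.

28.96 wt%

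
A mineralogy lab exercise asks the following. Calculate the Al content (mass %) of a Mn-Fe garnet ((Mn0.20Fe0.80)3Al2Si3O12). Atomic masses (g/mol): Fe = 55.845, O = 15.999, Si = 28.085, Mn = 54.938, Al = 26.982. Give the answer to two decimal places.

10.85 mass %

Formula mass = 0.60·54.938 + 2.40·55.845 + 2·26.982 + 3·28.085 + 12·15.999 = 497.198 g/mol, of which 53.964 g is Al.
So Al makes up 53.964/497.198 = 0.1085 of the mass, i.e. 10.85%.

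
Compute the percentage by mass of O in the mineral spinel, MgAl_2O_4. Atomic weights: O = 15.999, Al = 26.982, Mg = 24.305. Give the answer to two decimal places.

M(MgAl_2O_4) = 142.265 g/mol.
O contributes 4 × 15.999 = 63.996 g per mole.
63.996/142.265 = 0.4498 → 44.98%.

44.98 mass %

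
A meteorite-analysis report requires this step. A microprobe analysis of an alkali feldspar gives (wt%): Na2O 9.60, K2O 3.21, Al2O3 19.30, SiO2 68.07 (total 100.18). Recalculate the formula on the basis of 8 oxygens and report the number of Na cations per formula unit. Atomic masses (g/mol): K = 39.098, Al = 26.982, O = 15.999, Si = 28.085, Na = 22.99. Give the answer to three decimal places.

9.60 wt% Na2O ÷ 61.979 g/mol = 0.15489 mol, giving 0.30978 Na and 0.15489 O.
3.21 wt% K2O ÷ 94.195 g/mol = 0.03408 mol, giving 0.06816 K and 0.03408 O.
19.30 wt% Al2O3 ÷ 101.961 g/mol = 0.18929 mol, giving 0.37858 Al and 0.56787 O.
68.07 wt% SiO2 ÷ 60.083 g/mol = 1.13293 mol, giving 1.13293 Si and 2.26586 O.
Oxygen sums to 3.02270; scaling by 8/3.02270 = 2.64664 puts the formula on 8 O.
Na: 0.30978 × 2.64664 = 0.820 atoms per formula unit.

0.820 Na apfu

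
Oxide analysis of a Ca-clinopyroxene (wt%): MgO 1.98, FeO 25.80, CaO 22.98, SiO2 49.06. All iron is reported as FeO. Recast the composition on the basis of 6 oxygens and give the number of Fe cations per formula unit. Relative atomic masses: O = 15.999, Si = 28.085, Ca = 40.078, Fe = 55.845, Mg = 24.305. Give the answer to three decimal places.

0.879 Fe apfu

MgO: 1.98/40.304 = 0.04913 mol → 0.04913 mol Mg, 0.04913 mol O.
FeO: 25.80/71.844 = 0.35911 mol → 0.35911 mol Fe, 0.35911 mol O.
CaO: 22.98/56.077 = 0.40979 mol → 0.40979 mol Ca, 0.40979 mol O.
SiO2: 49.06/60.083 = 0.81654 mol → 0.81654 mol Si, 1.63308 mol O.
Total oxygen = 2.45111 mol. Normalization factor = 6/2.45111 = 2.44787.
Fe per 6 O = 0.35911 × 2.44787 = 0.879.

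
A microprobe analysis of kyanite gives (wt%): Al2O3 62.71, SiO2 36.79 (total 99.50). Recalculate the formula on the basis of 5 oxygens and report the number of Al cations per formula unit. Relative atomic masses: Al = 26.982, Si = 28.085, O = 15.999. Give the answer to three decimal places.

62.71 wt% Al2O3 ÷ 101.961 g/mol = 0.61504 mol, giving 1.23008 Al and 1.84512 O.
36.79 wt% SiO2 ÷ 60.083 g/mol = 0.61232 mol, giving 0.61232 Si and 1.22464 O.
Oxygen sums to 3.06976; scaling by 5/3.06976 = 1.62879 puts the formula on 5 O.
Al: 1.23008 × 1.62879 = 2.004 atoms per formula unit.

2.004 Al apfu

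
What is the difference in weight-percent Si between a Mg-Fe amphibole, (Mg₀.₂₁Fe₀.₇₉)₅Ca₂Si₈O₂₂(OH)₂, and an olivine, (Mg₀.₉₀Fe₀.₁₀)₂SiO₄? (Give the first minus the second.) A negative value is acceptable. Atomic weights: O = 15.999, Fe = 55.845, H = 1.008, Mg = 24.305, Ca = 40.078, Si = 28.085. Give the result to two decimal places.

4.87 percentage points

M((Mg₀.₂₁Fe₀.₇₉)₅Ca₂Si₈O₂₂(OH)₂) = 936.936 g/mol, so wt% Si = 224.680/936.936 × 100 = 23.98%.
M((Mg₀.₉₀Fe₀.₁₀)₂SiO₄) = 146.999 g/mol, so wt% Si = 28.085/146.999 × 100 = 19.11%.
23.98 − 19.11 = 4.87 pp.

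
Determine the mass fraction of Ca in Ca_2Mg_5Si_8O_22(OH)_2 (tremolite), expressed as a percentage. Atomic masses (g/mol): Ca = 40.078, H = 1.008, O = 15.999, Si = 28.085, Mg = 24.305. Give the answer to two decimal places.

9.87 weight percent

Molar mass of Ca_2Mg_5Si_8O_22(OH)_2: 2·40.078 + 5·24.305 + 8·28.085 + 24·15.999 + 2·1.008 = 812.353 g/mol.
Mass of Ca per formula unit: 2 × 40.078 = 80.156 g.
Weight fraction Ca = 80.156 / 812.353 = 0.0987.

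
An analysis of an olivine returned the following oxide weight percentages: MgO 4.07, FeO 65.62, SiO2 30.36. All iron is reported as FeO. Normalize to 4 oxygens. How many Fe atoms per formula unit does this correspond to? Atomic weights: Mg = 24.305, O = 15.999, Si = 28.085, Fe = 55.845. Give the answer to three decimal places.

1.804 Fe apfu

MgO: 4.07/40.304 = 0.10098 mol → 0.10098 mol Mg, 0.10098 mol O.
FeO: 65.62/71.844 = 0.91337 mol → 0.91337 mol Fe, 0.91337 mol O.
SiO2: 30.36/60.083 = 0.50530 mol → 0.50530 mol Si, 1.01060 mol O.
Total oxygen = 2.02495 mol. Normalization factor = 4/2.02495 = 1.97536.
Fe per 4 O = 0.91337 × 1.97536 = 1.804.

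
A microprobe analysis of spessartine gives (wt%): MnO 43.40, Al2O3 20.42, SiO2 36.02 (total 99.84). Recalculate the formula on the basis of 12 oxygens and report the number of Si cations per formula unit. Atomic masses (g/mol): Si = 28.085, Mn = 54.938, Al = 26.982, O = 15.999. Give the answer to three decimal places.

MnO: 43.40/70.937 = 0.61181 mol → 0.61181 mol Mn, 0.61181 mol O.
Al2O3: 20.42/101.961 = 0.20027 mol → 0.40054 mol Al, 0.60081 mol O.
SiO2: 36.02/60.083 = 0.59950 mol → 0.59950 mol Si, 1.19900 mol O.
Total oxygen = 2.41162 mol. Normalization factor = 12/2.41162 = 4.97591.
Si per 12 O = 0.59950 × 4.97591 = 2.983.

2.983 Si apfu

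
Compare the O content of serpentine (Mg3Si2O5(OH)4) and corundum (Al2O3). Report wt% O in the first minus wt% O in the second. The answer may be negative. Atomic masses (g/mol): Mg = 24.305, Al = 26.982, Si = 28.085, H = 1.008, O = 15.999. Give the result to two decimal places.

M(Mg3Si2O5(OH)4) = 277.108 g/mol, so wt% O = 143.991/277.108 × 100 = 51.96%.
M(Al2O3) = 101.961 g/mol, so wt% O = 47.997/101.961 × 100 = 47.07%.
51.96 − 47.07 = 4.89 pp.

4.89 percentage points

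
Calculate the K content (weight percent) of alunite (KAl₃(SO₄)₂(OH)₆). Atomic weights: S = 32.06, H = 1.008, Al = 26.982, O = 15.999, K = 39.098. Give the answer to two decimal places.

9.44 weight percent

Formula mass = 1×39.098 + 3×26.982 + 2×32.06 + 14×15.999 + 6×1.008 = 414.198 g/mol, of which 39.098 g is K.
So K makes up 39.098/414.198 = 0.0944 of the mass, i.e. 9.44%.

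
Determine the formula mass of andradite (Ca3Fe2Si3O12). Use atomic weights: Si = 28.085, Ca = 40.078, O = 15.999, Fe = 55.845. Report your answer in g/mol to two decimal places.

Ca: 3 × 40.078 = 120.2340
Fe: 2 × 55.845 = 111.6900
Si: 3 × 28.085 = 84.2550
O: 12 × 15.999 = 191.9880
Summing the contributions gives the formula mass.

508.17 g/mol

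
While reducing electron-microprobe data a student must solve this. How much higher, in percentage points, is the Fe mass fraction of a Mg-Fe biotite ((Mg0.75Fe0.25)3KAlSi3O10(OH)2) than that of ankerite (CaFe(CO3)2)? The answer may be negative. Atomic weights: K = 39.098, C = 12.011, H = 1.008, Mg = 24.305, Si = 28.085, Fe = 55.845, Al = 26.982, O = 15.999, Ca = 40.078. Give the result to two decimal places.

First mineral: 41.884 g Fe in 440.909 g formula = 9.50 wt% Fe.
Second mineral: 55.845 g Fe in 215.939 g formula = 25.86 wt% Fe.
9.50% − 25.86% gives a difference of -16.36 percentage points.

-16.36 percentage points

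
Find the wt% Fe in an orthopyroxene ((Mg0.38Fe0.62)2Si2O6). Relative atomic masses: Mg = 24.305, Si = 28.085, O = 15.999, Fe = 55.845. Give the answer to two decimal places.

28.87 weight percent

M((Mg0.38Fe0.62)2Si2O6) = 239.884 g/mol.
Fe contributes 1.24 × 55.845 = 69.248 g per mole.
69.248/239.884 = 0.2887 → 28.87%.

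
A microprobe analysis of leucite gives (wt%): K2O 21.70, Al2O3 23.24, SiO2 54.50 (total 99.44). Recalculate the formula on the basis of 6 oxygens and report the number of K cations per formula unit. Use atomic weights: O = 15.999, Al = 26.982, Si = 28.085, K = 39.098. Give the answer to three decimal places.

K2O (M=94.195): mol = 0.23037; K = 0.46074, O = 0.23037.
Al2O3 (M=101.961): mol = 0.22793; Al = 0.45586, O = 0.68379.
SiO2 (M=60.083): mol = 0.90708; Si = 0.90708, O = 1.81416.
ΣO = 2.72832; factor = 6/ΣO = 2.19916.
K apfu = 0.46074 × 2.19916 = 1.013.

1.013 K apfu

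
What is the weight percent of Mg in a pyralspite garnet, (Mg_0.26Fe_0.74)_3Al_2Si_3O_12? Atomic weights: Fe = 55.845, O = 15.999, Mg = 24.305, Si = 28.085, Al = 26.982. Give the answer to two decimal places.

Formula mass = 0.78×24.305 + 2.22×55.845 + 2×26.982 + 3×28.085 + 12×15.999 = 473.141 g/mol, of which 18.958 g is Mg.
So Mg makes up 18.958/473.141 = 0.0401 of the mass, i.e. 4.01%.

4.01 wt%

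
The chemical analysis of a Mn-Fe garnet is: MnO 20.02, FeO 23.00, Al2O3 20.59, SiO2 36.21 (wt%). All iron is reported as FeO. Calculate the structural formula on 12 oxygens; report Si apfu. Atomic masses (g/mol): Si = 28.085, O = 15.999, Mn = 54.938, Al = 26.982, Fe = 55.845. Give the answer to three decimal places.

2.996 Si apfu

MnO: 20.02/70.937 = 0.28222 mol → 0.28222 mol Mn, 0.28222 mol O.
FeO: 23.00/71.844 = 0.32014 mol → 0.32014 mol Fe, 0.32014 mol O.
Al2O3: 20.59/101.961 = 0.20194 mol → 0.40388 mol Al, 0.60582 mol O.
SiO2: 36.21/60.083 = 0.60267 mol → 0.60267 mol Si, 1.20534 mol O.
Total oxygen = 2.41352 mol. Normalization factor = 12/2.41352 = 4.97199.
Si per 12 O = 0.60267 × 4.97199 = 2.996.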